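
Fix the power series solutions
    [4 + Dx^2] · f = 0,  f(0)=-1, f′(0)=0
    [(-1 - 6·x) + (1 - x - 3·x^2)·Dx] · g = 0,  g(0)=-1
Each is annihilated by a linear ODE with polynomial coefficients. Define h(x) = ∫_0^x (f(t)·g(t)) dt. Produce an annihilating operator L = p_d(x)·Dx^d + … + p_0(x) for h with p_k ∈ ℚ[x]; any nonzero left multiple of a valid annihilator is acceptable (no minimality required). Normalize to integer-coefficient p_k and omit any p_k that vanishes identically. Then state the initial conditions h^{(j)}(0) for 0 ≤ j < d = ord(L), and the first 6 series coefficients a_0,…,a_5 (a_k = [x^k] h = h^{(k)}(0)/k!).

f: a_k = -1, 0, 2, 0, -2/3, 0, …
g: a_k = -1, -1, -4, -7, -19, -40, …
h₀=f·g: eliminate ⇒ L₀, order ≤ 2·1.
Integrate: L := L₀·Dx.
L = (2 + 4·x + 12·x^2)·Dx + (2 + 12·x)·Dx^2 + (-1 + x + 3·x^2)·Dx^3  (order 3).
h: a_k = 0, 1, 1/2, 2/3, 5/4, 7/3, …
ICs: h(0) = 0, h′(0) = 1, h′′(0) = 1.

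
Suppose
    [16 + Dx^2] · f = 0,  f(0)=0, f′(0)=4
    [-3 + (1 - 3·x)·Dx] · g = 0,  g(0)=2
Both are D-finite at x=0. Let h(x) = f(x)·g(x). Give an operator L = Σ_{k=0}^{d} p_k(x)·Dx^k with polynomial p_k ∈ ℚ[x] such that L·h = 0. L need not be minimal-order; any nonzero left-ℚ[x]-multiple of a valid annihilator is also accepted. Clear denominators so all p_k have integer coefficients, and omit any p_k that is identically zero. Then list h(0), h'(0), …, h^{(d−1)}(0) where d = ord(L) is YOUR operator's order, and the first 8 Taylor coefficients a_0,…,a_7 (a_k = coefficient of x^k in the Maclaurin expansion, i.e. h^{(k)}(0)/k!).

f: a_k = 0, 4, 0, -32/3, 0, 128/15, 0, -1024/315, …
g: a_k = 2, 6, 18, 54, 162, 486, 1458, 4374, …
Sym-product of L_f,L_g gives L₀ (≤ ord 2).
L = (-16 + 48·x) + 6·Dx + (-1 + 3·x)·Dx^2  (order 2).
h: a_k = 0, 8, 24, 152/3, 152, 7096/15, 7096/5, 1339096/315, …
ICs: h(0) = 0, h′(0) = 8.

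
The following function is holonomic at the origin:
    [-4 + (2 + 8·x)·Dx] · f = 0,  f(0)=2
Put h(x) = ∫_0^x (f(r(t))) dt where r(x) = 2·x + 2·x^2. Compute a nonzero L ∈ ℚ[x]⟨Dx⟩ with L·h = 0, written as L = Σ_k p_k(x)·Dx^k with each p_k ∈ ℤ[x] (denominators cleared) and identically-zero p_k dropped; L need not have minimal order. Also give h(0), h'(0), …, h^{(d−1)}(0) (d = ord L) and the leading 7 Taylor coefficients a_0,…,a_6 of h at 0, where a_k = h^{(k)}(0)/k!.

f: a_k = 2, 4, -4, 8, -20, 56, -168, …
f∘r: x↦r, Dx↦Dx/r' in L_f ⇒ L₀.
∫: right-multiply L₀ by Dx.
L = (-4 - 8·x)·Dx + (1 + 8·x + 8·x^2)·Dx^2  (order 2).
h: a_k = 0, 2, 4, -8/3, 8, -144/5, 352/3, …
ICs: h(0) = 0, h′(0) = 2.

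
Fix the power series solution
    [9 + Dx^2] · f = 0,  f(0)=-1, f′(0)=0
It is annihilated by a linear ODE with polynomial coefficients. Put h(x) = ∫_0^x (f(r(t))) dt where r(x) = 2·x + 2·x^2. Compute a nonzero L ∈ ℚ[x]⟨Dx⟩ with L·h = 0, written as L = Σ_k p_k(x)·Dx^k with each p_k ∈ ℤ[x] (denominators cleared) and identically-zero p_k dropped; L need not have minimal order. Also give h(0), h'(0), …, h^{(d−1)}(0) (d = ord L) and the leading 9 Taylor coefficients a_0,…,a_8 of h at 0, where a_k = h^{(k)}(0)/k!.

f: a_k = -1, 0, 9/2, 0, -27/8, 0, 81/80, 0, -729/4480, …
Substitute x→r, Dx→(1/r')Dx; clear ⇒ L₀.
∫: right-multiply L₀ by Dx.
L = (36 + 216·x + 432·x^2 + 288·x^3)·Dx - 2·Dx^2 + (1 + 2·x)·Dx^3  (order 3).
h: a_k = 0, -1, 0, 6, 9, -36/5, -36, -1296/35, 108/5, …
ICs: h(0) = 0, h′(0) = -1, h′′(0) = 0.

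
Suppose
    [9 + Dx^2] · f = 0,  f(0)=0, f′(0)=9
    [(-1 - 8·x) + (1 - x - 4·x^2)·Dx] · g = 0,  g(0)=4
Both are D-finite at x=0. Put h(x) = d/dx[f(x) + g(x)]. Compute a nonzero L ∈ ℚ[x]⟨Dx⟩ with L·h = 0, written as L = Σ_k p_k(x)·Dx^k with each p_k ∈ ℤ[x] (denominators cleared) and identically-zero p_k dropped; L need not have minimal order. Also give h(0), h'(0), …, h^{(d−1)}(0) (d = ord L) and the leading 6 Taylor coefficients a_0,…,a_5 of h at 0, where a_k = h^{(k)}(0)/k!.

f: a_k = 0, 9, 0, -27/2, 0, 243/40, …
g: a_k = 4, 4, 20, 36, 116, 260, …
L₀ := lclm(L_f,L_g); ord L₀ ≤ 2+1.
Differentiate: ansatz ord ≤ ord L₀ ⇒ L.
L = (2358 + 13068·x + 57006·x^2 + 38520·x^3 + 83520·x^4 + 31104·x^5 + 41472·x^6) + (-189 - 1413·x + 1251·x^2 + 4203·x^3 + 5580·x^4 + 11952·x^5 + 12096·x^6 + 13824·x^7)·Dx + (262 + 1452·x + 6334·x^2 + 4280·x^3 + 9280·x^4 + 3456·x^5 + 4608·x^6)·Dx^2 + (-21 - 157·x + 139·x^2 + 467·x^3 + 620·x^4 + 1328·x^5 + 1344·x^6 + 1536·x^7)·Dx^3  (order 3).
h: a_k = 13, 40, 135/2, 464, 10643/8, 4344, …
ICs: h(0) = 13, h′(0) = 40, h′′(0) = 135.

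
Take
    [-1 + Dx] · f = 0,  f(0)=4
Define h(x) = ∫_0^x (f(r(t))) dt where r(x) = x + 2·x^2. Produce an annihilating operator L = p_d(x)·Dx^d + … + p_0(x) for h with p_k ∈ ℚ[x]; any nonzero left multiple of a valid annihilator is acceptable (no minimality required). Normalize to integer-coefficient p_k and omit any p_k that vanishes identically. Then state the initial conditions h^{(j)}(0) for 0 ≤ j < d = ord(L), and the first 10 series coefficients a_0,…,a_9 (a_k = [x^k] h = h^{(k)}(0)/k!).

f: a_k = 4, 4, 2, 2/3, 1/6, 1/30, 1/180, 1/1260, 1/10080, 1/90720, …
f∘r: x↦r, Dx↦Dx/r' in L_f ⇒ L₀.
∫: right-multiply L₀ by Dx.
L = (-1 - 4·x)·Dx + Dx^2  (order 2).
h: a_k = 0, 4, 2, 10/3, 13/6, 73/30, 281/180, 1741/1260, 1697/2016, 57233/90720, …
ICs: h(0) = 0, h′(0) = 4.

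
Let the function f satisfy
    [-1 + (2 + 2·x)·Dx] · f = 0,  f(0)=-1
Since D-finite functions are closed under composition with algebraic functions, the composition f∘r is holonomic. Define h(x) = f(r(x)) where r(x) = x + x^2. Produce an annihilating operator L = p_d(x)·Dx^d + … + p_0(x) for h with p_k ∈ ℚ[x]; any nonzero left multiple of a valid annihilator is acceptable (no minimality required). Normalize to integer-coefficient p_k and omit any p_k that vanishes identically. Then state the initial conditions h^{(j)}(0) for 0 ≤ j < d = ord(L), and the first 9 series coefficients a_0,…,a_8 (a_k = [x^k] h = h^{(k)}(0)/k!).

f: a_k = -1, -1/2, 1/8, -1/16, 5/128, -7/256, 21/1024, -33/2048, 429/32768, …
L₀ from L_f via x↦r, Dx↦r'^{-1}Dx.
L = (-1 - 2·x) + (2 + 2·x + 2·x^2)·Dx  (order 1).
h: a_k = -1, -1/2, -3/8, 3/16, -3/128, -15/256, 57/1024, -21/2048, -867/32768, …
ICs: h(0) = -1.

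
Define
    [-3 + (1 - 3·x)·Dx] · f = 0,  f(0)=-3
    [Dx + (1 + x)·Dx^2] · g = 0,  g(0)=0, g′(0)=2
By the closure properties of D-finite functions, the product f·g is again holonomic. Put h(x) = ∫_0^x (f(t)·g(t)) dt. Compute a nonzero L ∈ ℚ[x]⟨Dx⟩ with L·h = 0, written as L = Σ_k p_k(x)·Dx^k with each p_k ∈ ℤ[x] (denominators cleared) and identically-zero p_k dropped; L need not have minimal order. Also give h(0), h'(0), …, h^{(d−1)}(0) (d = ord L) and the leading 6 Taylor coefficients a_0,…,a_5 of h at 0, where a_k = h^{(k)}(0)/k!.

f: a_k = -3, -9, -27, -81, -243, -729, …
g: a_k = 0, 2, -1, 2/3, -1/2, 2/5, …
f·g: L₀ = L_f ⊗_s L_g, ord ≤ 1·2.
Integrate: L := L₀·Dx.
L = 3·Dx + (5 + 9·x)·Dx^2 + (-1 + 2·x + 3·x^2)·Dx^3  (order 3).
h: a_k = 0, 0, -3, -5, -47/4, -279/10, …
ICs: h(0) = 0, h′(0) = 0, h′′(0) = -6.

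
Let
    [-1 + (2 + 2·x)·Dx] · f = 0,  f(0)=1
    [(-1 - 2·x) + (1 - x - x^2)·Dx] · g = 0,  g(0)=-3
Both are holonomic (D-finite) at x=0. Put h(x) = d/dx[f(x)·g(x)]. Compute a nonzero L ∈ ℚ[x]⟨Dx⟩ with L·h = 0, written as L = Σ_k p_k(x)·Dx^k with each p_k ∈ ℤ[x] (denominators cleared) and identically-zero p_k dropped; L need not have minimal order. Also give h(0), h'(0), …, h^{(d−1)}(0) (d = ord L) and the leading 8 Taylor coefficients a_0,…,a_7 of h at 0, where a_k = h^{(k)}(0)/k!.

L = (19 + 66·x + 81·x^2 + 50·x^3 + 15·x^4) + (-6 - 10·x + 6·x^2 + 26·x^3 + 22·x^4 + 6·x^5)·Dx  (order 1).
h: a_k = -9/2, -57/4, -567/16, -2409/32, -39315/256, -151983/512, -1150275/2048, -4249065/4096, …
ICs: h(0) = -9/2.

f: a_k = 1, 1/2, -1/8, 1/16, -5/128, 7/256, -21/1024, 33/2048, …
g: a_k = -3, -3, -6, -9, -15, -24, -39, -63, …
Product ⇒ symmetric product L₀, ord ≤ 1.
Differentiate: ansatz ord ≤ ord L₀ ⇒ L.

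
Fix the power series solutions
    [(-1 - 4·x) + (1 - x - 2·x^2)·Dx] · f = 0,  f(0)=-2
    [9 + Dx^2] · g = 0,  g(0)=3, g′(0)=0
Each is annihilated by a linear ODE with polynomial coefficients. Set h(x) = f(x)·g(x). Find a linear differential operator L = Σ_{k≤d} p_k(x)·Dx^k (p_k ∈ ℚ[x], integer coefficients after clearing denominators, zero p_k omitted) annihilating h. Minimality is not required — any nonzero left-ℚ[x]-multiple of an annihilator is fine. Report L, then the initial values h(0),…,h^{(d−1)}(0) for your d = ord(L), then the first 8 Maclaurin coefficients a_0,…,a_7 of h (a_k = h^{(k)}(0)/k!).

L = (-5 + 9·x + 18·x^2) + (2 + 8·x)·Dx + (-1 + x + 2·x^2)·Dx^2  (order 2).
h: a_k = -6, -6, 9, -3, -21/4, -45/4, -627/40, -1527/40, …
ICs: h(0) = -6, h′(0) = -6.

f: a_k = -2, -2, -6, -10, -22, -42, -86, -170, …
g: a_k = 3, 0, -27/2, 0, 81/8, 0, -243/80, 0, …
h₀=f·g: eliminate ⇒ L₀, order ≤ 1·2.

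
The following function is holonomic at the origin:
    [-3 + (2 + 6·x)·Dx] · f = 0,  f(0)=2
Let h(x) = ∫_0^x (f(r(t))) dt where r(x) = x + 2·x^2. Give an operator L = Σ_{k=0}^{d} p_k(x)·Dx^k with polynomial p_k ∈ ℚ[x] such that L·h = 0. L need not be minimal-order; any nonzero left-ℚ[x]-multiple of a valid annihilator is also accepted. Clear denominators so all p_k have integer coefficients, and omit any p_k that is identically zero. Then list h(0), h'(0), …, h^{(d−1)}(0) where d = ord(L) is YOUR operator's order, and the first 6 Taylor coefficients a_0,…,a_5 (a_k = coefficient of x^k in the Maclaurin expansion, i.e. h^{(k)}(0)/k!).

L = (-3 - 12·x)·Dx + (2 + 6·x + 12·x^2)·Dx^2  (order 2).
h: a_k = 0, 2, 3/2, 5/4, -45/32, 63/64, …
ICs: h(0) = 0, h′(0) = 2.

f: a_k = 2, 3, -9/4, 27/8, -405/64, 1701/128, …
h₀=f(r): pull back L_f along r ⇒ L₀.
Integrate: L := L₀·Dx.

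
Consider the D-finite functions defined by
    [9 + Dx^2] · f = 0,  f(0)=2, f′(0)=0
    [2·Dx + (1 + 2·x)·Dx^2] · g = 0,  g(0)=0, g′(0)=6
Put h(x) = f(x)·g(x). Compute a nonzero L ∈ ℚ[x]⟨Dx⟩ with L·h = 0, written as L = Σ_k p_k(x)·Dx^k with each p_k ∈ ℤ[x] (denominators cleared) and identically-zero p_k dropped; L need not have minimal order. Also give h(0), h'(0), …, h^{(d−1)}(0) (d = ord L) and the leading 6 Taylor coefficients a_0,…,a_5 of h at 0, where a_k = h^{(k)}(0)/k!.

f: a_k = 2, 0, -9, 0, 27/4, 0, …
g: a_k = 0, 6, -6, 8, -12, 96/5, …
L₀ := L_f ⊗_s L_g (sym. prod.), ord ≤ 4.
L = (63 + 1053·x + 3969·x^2 + 5832·x^3 + 2916·x^4) + (63 + 450·x + 972·x^2 + 648·x^3)·Dx + (25 + 270·x + 918·x^2 + 1296·x^3 + 648·x^4)·Dx^2 + (7 + 50·x + 108·x^2 + 72·x^3)·Dx^3 + (2 + 17·x + 53·x^2 + 72·x^3 + 36·x^4)·Dx^4  (order 4).
h: a_k = 0, 12, -12, -38, 30, 69/10, …
ICs: h(0) = 0, h′(0) = 12, h′′(0) = -24, h′′′(0) = -228.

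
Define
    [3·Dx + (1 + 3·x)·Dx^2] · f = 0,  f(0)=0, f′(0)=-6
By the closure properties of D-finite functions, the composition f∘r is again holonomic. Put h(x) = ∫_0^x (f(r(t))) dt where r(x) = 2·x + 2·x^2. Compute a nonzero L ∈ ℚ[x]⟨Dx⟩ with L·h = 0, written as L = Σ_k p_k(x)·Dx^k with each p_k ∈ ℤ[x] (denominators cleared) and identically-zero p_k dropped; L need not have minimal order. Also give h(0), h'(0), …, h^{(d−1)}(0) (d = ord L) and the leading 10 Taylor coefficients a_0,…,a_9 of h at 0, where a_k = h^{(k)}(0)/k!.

L = (4 + 12·x + 12·x^2)·Dx^2 + (1 + 8·x + 18·x^2 + 12·x^3)·Dx^3  (order 3).
h: a_k = 0, 0, -6, 8, -18, 252/5, -792/5, 3744/7, -13284/7, 6984, …
ICs: h(0) = 0, h′(0) = 0, h′′(0) = -12.

f: a_k = 0, -6, 9, -18, 81/2, -486/5, 243, -4374/7, 6561/4, -4374, …
Change of var in L_f (x↦r) gives L₀.
h=∫h₀ ⇒ L = L₀·Dx.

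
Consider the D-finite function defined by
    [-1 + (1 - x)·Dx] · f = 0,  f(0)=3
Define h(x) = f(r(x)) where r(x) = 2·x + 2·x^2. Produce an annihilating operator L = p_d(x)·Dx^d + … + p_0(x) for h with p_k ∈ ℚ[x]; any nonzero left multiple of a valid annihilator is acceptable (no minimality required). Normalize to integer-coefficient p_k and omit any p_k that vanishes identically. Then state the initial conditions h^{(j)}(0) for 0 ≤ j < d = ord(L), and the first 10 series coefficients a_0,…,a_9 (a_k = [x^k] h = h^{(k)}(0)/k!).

L = (2 + 4·x) + (-1 + 2·x + 2·x^2)·Dx  (order 1).
h: a_k = 3, 6, 18, 48, 132, 360, 984, 2688, 7344, 20064, …
ICs: h(0) = 3.

f: a_k = 3, 3, 3, 3, 3, 3, 3, 3, 3, 3, …
Substitute x→r, Dx→(1/r')Dx; clear ⇒ L₀.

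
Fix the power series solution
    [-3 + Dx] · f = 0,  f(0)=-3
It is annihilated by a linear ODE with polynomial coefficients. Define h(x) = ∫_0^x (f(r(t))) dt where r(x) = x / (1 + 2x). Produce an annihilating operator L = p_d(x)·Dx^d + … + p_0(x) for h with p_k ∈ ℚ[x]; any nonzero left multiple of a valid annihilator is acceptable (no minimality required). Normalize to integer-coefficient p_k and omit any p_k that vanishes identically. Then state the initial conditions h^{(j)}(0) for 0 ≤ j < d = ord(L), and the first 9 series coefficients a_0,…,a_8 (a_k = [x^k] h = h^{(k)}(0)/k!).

L = -3·Dx + (1 + 4·x + 4·x^2)·Dx^2  (order 2).
h: a_k = 0, -3, -9/2, 3/2, 9/8, -153/40, 519/80, -4743/560, 37323/4480, …
ICs: h(0) = 0, h′(0) = -3.

f: a_k = -3, -9, -27/2, -27/2, -81/8, -243/40, -243/80, -729/560, -2187/4480, …
L₀ from L_f via x↦r, Dx↦r'^{-1}Dx.
h=∫h₀ ⇒ L = L₀·Dx.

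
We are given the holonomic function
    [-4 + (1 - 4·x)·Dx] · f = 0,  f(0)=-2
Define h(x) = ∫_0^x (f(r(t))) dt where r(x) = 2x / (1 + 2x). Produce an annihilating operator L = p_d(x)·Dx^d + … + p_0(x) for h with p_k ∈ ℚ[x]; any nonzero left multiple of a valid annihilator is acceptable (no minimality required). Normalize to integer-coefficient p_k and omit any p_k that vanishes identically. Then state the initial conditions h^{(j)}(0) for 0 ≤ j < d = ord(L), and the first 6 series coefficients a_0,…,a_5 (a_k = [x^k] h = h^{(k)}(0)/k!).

L = 8·Dx + (-1 + 4·x + 12·x^2)·Dx^2  (order 2).
h: a_k = 0, -2, -8, -32, -144, -3456/5, …
ICs: h(0) = 0, h′(0) = -2.

f: a_k = -2, -8, -32, -128, -512, -2048, …
Substitute x→r, Dx→(1/r')Dx; clear ⇒ L₀.
h=∫₀ˣh₀: take L = L₀·Dx.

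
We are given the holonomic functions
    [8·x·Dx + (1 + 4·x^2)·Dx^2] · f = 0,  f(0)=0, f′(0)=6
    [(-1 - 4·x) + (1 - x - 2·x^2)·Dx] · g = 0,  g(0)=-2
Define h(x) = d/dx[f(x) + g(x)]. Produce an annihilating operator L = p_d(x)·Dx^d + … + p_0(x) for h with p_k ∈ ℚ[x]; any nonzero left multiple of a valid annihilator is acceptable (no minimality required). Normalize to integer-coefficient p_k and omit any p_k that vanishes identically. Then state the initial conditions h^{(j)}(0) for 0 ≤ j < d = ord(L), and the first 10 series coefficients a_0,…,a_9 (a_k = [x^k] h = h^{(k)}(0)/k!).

f: a_k = 0, 6, 0, -8, 0, 96/5, 0, -384/7, 0, 512/3, …
g: a_k = -2, -2, -6, -10, -22, -42, -86, -170, -342, -682, …
Sum ⇒ L₀ = lclm(L_f,L_g) in ℚ(x)⟨Dx⟩.
h₀' ⇒ L via d/dx closure of L₀.
L = (24 - 96·x - 864·x^2 - 1536·x^3 - 3264·x^4 - 768·x^6) + (-19 - 80·x - 100·x^2 - 544·x^3 - 1424·x^4 - 2368·x^5 - 192·x^6 - 768·x^7)·Dx + (3 + 7·x + 32·x^2 - 28·x^3 + 24·x^4 - 240·x^5 - 256·x^6 - 64·x^7 - 128·x^8)·Dx^2  (order 2).
h: a_k = 4, -12, -54, -88, -114, -516, -1574, -2736, -4602, -13660, …
ICs: h(0) = 4, h′(0) = -12.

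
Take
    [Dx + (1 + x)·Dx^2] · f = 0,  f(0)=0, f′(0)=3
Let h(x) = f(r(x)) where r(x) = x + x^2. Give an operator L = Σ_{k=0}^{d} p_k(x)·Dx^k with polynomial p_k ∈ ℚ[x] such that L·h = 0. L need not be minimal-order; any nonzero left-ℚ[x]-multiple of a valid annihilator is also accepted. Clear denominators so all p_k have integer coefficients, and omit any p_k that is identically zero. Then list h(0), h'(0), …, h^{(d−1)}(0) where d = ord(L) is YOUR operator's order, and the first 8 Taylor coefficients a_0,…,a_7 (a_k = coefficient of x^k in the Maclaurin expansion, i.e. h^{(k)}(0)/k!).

f: a_k = 0, 3, -3/2, 1, -3/4, 3/5, -1/2, 3/7, …
Substitute x→r, Dx→(1/r')Dx; clear ⇒ L₀.
L = (-1 + 2·x + 2·x^2)·Dx + (1 + 3·x + 3·x^2 + 2·x^3)·Dx^2  (order 2).
h: a_k = 0, 3, 3/2, -2, 3/4, 3/5, -1, 3/7, …
ICs: h(0) = 0, h′(0) = 3.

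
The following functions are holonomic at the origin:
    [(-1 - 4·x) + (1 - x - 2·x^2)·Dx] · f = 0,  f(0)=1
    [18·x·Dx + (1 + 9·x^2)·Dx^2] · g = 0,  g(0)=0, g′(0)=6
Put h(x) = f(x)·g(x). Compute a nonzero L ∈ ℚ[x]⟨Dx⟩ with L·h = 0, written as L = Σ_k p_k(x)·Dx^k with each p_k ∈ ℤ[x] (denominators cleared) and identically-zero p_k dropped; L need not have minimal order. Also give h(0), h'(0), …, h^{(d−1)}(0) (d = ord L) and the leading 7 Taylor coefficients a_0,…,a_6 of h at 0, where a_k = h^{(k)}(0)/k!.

f: a_k = 1, 1, 3, 5, 11, 21, 43, …
g: a_k = 0, 6, 0, -18, 0, 486/5, 0, …
Product ⇒ symmetric product L₀, ord ≤ 2.
L = (4 + 18·x + 108·x^2) + (2 - 10·x + 36·x^2 + 108·x^3)·Dx + (-1 + x - 7·x^2 + 9·x^3 + 18·x^4)·Dx^2  (order 2).
h: a_k = 0, 6, 6, 0, 12, 546/5, 666/5, …
ICs: h(0) = 0, h′(0) = 6.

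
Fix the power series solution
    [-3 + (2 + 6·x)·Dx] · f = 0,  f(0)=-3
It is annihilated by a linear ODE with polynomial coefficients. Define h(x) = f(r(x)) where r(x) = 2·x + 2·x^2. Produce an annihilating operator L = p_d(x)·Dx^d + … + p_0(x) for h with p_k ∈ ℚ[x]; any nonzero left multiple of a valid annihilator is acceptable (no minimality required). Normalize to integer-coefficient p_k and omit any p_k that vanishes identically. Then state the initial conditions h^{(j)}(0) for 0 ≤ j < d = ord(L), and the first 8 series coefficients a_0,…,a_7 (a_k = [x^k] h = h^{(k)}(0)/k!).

L = (-3 - 6·x) + (1 + 6·x + 6·x^2)·Dx  (order 1).
h: a_k = -3, -9, 9/2, -27/2, 351/8, -1215/8, 8829/16, -33291/16, …
ICs: h(0) = -3.

f: a_k = -3, -9/2, 27/8, -81/16, 1215/128, -5103/256, 45927/1024, -216513/2048, …
Substitute x→r, Dx→(1/r')Dx; clear ⇒ L₀.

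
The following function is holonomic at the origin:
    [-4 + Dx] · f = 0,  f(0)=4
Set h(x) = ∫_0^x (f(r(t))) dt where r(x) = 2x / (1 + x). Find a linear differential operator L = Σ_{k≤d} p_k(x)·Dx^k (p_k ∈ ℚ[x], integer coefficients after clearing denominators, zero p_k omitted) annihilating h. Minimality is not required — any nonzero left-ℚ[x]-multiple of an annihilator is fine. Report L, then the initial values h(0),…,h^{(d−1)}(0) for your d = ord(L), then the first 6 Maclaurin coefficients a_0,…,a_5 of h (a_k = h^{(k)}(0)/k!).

L = -8·Dx + (1 + 2·x + x^2)·Dx^2  (order 2).
h: a_k = 0, 4, 16, 32, 88/3, 32/15, …
ICs: h(0) = 0, h′(0) = 4.

f: a_k = 4, 16, 32, 128/3, 128/3, 512/15, …
f∘r: x↦r, Dx↦Dx/r' in L_f ⇒ L₀.
h=∫h₀ ⇒ L = L₀·Dx.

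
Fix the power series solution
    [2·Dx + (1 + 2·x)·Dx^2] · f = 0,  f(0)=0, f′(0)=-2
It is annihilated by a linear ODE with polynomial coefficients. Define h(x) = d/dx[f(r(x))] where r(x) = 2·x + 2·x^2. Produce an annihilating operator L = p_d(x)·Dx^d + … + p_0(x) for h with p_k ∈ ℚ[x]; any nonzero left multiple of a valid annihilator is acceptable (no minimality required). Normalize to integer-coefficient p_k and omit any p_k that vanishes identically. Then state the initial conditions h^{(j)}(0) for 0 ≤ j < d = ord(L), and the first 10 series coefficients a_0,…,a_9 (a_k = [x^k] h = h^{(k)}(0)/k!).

L = 2 + (1 + 2·x)·Dx  (order 1).
h: a_k = -4, 8, -16, 32, -64, 128, -256, 512, -1024, 2048, …
ICs: h(0) = -4.

f: a_k = 0, -2, 2, -8/3, 4, -32/5, 32/3, -128/7, 32, -512/9, …
f∘r: x↦r, Dx↦Dx/r' in L_f ⇒ L₀.
h₀' ⇒ L via d/dx closure of L₀.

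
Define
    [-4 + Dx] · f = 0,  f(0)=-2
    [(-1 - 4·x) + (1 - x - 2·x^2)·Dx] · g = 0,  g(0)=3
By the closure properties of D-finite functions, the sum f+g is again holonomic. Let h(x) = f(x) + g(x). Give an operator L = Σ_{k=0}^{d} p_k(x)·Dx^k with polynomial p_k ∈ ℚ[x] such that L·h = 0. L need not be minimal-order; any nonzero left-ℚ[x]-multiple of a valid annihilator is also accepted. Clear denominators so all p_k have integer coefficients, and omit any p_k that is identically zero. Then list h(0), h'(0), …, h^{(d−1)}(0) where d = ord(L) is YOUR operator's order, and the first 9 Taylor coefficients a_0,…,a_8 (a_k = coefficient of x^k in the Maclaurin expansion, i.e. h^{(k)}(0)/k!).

f: a_k = -2, -8, -16, -64/3, -64/3, -256/15, -512/45, -2048/315, -1024/315, …
g: a_k = 3, 3, 9, 15, 33, 63, 129, 255, 513, …
L₀ := lclm(L_f,L_g); ord L₀ ≤ 1+1.
L = (8 + 192·x^2 + 128·x^3) + (10 - 44·x - 72·x^2 + 64·x^3 + 64·x^4)·Dx + (-3 + 11·x + 6·x^2 - 24·x^3 - 16·x^4)·Dx^2  (order 2).
h: a_k = 1, -5, -7, -19/3, 35/3, 689/15, 5293/45, 78277/315, 160571/315, …
ICs: h(0) = 1, h′(0) = -5.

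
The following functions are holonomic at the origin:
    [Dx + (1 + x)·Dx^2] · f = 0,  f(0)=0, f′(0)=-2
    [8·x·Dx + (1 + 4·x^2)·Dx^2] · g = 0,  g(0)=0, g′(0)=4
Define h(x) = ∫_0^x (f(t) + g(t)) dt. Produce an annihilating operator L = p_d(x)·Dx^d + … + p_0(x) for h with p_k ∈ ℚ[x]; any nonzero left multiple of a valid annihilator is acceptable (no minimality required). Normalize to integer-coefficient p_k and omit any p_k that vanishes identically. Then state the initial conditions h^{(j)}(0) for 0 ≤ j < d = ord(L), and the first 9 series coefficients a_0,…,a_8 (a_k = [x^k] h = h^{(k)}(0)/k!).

L = (-8 - 24·x + 96·x^2 + 32·x^3)·Dx^2 + (-10 - 16·x + 72·x^2 + 192·x^3 + 64·x^4)·Dx^3 + (-1 + 7·x + 8·x^2 + 32·x^3 + 48·x^4 + 16·x^5)·Dx^4  (order 4).
h: a_k = 0, 0, 1, 1/3, -3/2, 1/10, 31/15, 1/21, -129/28, …
ICs: h(0) = 0, h′(0) = 0, h′′(0) = 2, h′′′(0) = 2.

f: a_k = 0, -2, 1, -2/3, 1/2, -2/5, 1/3, -2/7, 1/4, …
g: a_k = 0, 4, 0, -16/3, 0, 64/5, 0, -256/7, 0, …
Sum ⇒ L₀ = lclm(L_f,L_g) in ℚ(x)⟨Dx⟩.
Integrate: L := L₀·Dx.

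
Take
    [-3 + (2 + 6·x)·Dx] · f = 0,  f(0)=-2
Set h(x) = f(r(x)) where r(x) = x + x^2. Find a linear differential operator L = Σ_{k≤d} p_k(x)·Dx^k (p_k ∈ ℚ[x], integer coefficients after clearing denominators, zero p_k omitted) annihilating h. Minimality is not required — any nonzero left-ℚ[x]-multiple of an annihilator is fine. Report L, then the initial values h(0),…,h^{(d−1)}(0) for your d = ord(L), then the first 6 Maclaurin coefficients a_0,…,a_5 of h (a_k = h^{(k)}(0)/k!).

L = (-3 - 6·x) + (2 + 6·x + 6·x^2)·Dx  (order 1).
h: a_k = -2, -3, -3/4, 9/8, -99/64, 243/128, …
ICs: h(0) = -2.

f: a_k = -2, -3, 9/4, -27/8, 405/64, -1701/128, …
Change of var in L_f (x↦r) gives L₀.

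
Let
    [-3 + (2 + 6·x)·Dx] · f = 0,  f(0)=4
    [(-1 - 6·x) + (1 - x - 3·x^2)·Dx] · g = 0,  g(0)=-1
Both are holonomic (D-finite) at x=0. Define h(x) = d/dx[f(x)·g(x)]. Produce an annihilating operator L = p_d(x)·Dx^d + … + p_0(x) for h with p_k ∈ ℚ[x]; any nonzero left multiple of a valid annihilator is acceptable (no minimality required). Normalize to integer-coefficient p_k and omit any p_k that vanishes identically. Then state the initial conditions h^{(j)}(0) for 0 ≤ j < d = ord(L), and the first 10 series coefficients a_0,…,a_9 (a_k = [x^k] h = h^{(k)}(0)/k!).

L = (35 + 378·x + 1053·x^2 + 1350·x^3 + 1215·x^4) + (-10 - 50·x - 54·x^2 + 162·x^3 + 594·x^4 + 486·x^5)·Dx  (order 1).
h: a_k = -10, -35, -651/4, -3011/8, -90695/64, -388533/128, -5365703/512, -21882851/1024, -1182832479/16384, -4536718145/32768, …
ICs: h(0) = -10.

f: a_k = 4, 6, -9/2, 27/4, -405/32, 1701/64, -15309/256, 72171/512, -2814669/8192, 14073345/16384, …
g: a_k = -1, -1, -4, -7, -19, -40, -97, -217, -508, -1159, …
f·g: L₀ = L_f ⊗_s L_g, ord ≤ 1·1.
Derive L from L₀ (diff closure).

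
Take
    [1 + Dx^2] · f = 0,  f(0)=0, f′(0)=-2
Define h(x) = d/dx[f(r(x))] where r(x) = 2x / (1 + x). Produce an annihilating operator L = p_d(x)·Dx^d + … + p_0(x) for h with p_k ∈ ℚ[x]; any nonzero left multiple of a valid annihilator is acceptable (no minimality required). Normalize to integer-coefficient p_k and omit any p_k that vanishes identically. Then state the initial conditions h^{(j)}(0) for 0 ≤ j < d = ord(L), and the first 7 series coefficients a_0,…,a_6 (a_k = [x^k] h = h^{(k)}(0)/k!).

f: a_k = 0, -2, 0, 1/3, 0, -1/60, 0, …
Change of var in L_f (x↦r) gives L₀.
Derive L from L₀ (diff closure).
L = (10 + 12·x + 6·x^2) + (6 + 18·x + 18·x^2 + 6·x^3)·Dx + (1 + 4·x + 6·x^2 + 4·x^3 + x^4)·Dx^2  (order 2).
h: a_k = -4, 8, -4, -16, 172/3, -120, 8836/45, …
ICs: h(0) = -4, h′(0) = 8.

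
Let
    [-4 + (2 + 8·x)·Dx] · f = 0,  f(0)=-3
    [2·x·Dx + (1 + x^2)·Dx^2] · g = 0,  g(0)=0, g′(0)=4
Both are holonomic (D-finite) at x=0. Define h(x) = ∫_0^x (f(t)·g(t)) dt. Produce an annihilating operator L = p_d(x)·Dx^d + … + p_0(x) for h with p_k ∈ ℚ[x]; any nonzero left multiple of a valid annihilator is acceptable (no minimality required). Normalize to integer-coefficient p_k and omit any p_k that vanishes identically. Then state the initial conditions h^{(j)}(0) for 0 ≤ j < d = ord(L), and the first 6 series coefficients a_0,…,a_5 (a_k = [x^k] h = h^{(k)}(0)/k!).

f: a_k = -3, -6, 6, -12, 30, -84, …
g: a_k = 0, 4, 0, -4/3, 0, 4/5, …
L₀ := L_f ⊗_s L_g (sym. prod.), ord ≤ 2.
h=∫₀ˣh₀: take L = L₀·Dx.
L = (12 - 4·x - 4·x^2)·Dx + (-4 - 14·x + 12·x^2 + 16·x^3)·Dx^2 + (1 + 8·x + 17·x^2 + 8·x^3 + 16·x^4)·Dx^3  (order 3).
h: a_k = 0, 0, -6, -8, 7, -8, …
ICs: h(0) = 0, h′(0) = 0, h′′(0) = -12.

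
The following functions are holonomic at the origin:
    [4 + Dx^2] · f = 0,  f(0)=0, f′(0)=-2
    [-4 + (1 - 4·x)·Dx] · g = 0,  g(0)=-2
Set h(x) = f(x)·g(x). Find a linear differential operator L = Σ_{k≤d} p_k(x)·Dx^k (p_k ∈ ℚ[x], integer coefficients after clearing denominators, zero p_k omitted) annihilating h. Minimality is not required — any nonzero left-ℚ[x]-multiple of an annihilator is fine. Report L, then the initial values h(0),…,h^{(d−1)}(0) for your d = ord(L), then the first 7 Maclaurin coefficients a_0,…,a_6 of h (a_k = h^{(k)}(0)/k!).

L = (-4 + 16·x) + 8·Dx + (-1 + 4·x)·Dx^2  (order 2).
h: a_k = 0, 4, 16, 184/3, 736/3, 14728/15, 58912/15, …
ICs: h(0) = 0, h′(0) = 4.

f: a_k = 0, -2, 0, 4/3, 0, -4/15, 0, …
g: a_k = -2, -8, -32, -128, -512, -2048, -8192, …
L₀ := L_f ⊗_s L_g (sym. prod.), ord ≤ 2.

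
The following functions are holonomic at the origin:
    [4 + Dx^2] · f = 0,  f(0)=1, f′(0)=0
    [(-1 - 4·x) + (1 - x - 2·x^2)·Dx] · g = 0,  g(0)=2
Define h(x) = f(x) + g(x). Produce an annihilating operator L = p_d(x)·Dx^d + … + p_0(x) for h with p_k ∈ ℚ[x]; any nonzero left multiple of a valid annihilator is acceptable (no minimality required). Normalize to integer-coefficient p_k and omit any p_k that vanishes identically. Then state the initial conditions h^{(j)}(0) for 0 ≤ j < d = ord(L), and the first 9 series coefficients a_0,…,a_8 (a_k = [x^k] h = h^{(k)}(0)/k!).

f: a_k = 1, 0, -2, 0, 2/3, 0, -4/45, 0, 2/315, …
g: a_k = 2, 2, 6, 10, 22, 42, 86, 170, 342, …
L₀ := lclm(L_f,L_g); ord L₀ ≤ 2+1.
L = (-68 - 304·x - 200·x^2 - 320·x^3 - 160·x^4 - 128·x^5) + (20 - 12·x - 24·x^2 - 8·x^3 - 48·x^4 - 96·x^5 - 64·x^6)·Dx + (-17 - 76·x - 50·x^2 - 80·x^3 - 40·x^4 - 32·x^5)·Dx^2 + (5 - 3·x - 6·x^2 - 2·x^3 - 12·x^4 - 24·x^5 - 16·x^6)·Dx^3  (order 3).
h: a_k = 3, 2, 4, 10, 68/3, 42, 3866/45, 170, 107732/315, …
ICs: h(0) = 3, h′(0) = 2, h′′(0) = 8.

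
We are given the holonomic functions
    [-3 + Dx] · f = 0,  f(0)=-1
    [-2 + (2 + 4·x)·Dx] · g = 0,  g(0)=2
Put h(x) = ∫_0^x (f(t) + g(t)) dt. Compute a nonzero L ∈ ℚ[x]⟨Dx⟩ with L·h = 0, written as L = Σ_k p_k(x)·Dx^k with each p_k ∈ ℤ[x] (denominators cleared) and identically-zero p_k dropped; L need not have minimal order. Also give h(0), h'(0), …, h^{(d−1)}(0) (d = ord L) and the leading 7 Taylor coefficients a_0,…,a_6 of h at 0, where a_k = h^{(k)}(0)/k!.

L = (12 + 18·x)·Dx + (-10 - 36·x - 36·x^2)·Dx^2 + (2 + 10·x + 12·x^2)·Dx^3  (order 3).
h: a_k = 0, 1, -1/2, -11/6, -7/8, -37/40, -11/240, …
ICs: h(0) = 0, h′(0) = 1, h′′(0) = -1.

f: a_k = -1, -3, -9/2, -9/2, -27/8, -81/40, -81/80, …
g: a_k = 2, 2, -1, 1, -5/4, 7/4, -21/8, …
h₀=f+g: left-lcm gives L₀, ord ≤ 2.
Integrate: L := L₀·Dx.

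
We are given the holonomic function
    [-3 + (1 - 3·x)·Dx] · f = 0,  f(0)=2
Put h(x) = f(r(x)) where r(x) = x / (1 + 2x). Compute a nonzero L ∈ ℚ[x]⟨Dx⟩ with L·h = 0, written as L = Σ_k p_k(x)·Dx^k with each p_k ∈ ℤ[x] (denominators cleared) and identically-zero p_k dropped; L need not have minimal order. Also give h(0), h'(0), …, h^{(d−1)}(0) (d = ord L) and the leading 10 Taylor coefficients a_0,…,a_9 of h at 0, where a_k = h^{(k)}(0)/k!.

f: a_k = 2, 6, 18, 54, 162, 486, 1458, 4374, 13122, 39366, …
h₀=f(r): pull back L_f along r ⇒ L₀.
L = 3 + (-1 - x + 2·x^2)·Dx  (order 1).
h: a_k = 2, 6, 6, 6, 6, 6, 6, 6, 6, 6, …
ICs: h(0) = 2.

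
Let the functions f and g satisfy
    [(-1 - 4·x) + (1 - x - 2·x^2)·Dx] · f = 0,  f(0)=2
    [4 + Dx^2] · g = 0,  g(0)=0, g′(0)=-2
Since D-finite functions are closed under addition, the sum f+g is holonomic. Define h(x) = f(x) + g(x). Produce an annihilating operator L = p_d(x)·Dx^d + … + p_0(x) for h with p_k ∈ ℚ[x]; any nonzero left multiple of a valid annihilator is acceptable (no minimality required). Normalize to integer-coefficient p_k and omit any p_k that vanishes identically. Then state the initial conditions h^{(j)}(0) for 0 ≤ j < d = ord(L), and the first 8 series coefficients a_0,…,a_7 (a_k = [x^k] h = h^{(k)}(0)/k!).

L = (68 + 304·x + 200·x^2 + 320·x^3 + 160·x^4 + 128·x^5) + (-20 + 12·x + 24·x^2 + 8·x^3 + 48·x^4 + 96·x^5 + 64·x^6)·Dx + (17 + 76·x + 50·x^2 + 80·x^3 + 40·x^4 + 32·x^5)·Dx^2 + (-5 + 3·x + 6·x^2 + 2·x^3 + 12·x^4 + 24·x^5 + 16·x^6)·Dx^3  (order 3).
h: a_k = 2, 0, 6, 34/3, 22, 626/15, 86, 53558/315, …
ICs: h(0) = 2, h′(0) = 0, h′′(0) = 12.

f: a_k = 2, 2, 6, 10, 22, 42, 86, 170, …
g: a_k = 0, -2, 0, 4/3, 0, -4/15, 0, 8/315, …
f+g: L₀ = lclm(L_f,L_g), ord ≤ 1+2.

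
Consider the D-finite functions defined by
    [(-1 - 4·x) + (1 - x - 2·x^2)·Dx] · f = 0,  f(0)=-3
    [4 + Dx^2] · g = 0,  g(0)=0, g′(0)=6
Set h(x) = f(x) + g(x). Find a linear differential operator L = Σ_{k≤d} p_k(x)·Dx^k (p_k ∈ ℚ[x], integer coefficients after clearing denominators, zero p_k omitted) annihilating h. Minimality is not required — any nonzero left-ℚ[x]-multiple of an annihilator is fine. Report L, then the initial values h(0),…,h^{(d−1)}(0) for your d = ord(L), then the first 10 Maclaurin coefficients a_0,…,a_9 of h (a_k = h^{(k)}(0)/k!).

L = (68 + 304·x + 200·x^2 + 320·x^3 + 160·x^4 + 128·x^5) + (-20 + 12·x + 24·x^2 + 8·x^3 + 48·x^4 + 96·x^5 + 64·x^6)·Dx + (17 + 76·x + 50·x^2 + 80·x^3 + 40·x^4 + 32·x^5)·Dx^2 + (-5 + 3·x + 6·x^2 + 2·x^3 + 12·x^4 + 24·x^5 + 16·x^6)·Dx^3  (order 3).
h: a_k = -3, 3, -9, -19, -33, -311/5, -129, -26783/105, -513, -966731/945, …
ICs: h(0) = -3, h′(0) = 3, h′′(0) = -18.

f: a_k = -3, -3, -9, -15, -33, -63, -129, -255, -513, -1023, …
g: a_k = 0, 6, 0, -4, 0, 4/5, 0, -8/105, 0, 4/945, …
L₀ := lclm(L_f,L_g); ord L₀ ≤ 1+2.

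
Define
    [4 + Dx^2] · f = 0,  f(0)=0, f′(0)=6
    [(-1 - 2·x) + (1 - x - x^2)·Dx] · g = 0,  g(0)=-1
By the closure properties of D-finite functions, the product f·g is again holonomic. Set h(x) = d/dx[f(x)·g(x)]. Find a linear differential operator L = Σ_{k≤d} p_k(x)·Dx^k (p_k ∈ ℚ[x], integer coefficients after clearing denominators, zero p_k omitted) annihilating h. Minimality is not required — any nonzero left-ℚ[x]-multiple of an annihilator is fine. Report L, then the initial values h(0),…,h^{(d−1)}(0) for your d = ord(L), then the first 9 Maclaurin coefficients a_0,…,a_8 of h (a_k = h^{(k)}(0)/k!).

L = (-6 - 16·x - 8·x^2 + 16·x^3 + 8·x^4) + (-1 + 2·x + 12·x^2 + 8·x^3)·Dx + (1 - 3·x - x^2 + 4·x^3 + 2·x^4)·Dx^2  (order 2).
h: a_k = -6, -12, -24, -56, -114, -1104/5, -1250/3, -80912/105, -4208/3, …
ICs: h(0) = -6, h′(0) = -12.

f: a_k = 0, 6, 0, -4, 0, 4/5, 0, -8/105, 0, …
g: a_k = -1, -1, -2, -3, -5, -8, -13, -21, -34, …
f·g: L₀ = L_f ⊗_s L_g, ord ≤ 2·1.
h₀' ⇒ L via d/dx closure of L₀.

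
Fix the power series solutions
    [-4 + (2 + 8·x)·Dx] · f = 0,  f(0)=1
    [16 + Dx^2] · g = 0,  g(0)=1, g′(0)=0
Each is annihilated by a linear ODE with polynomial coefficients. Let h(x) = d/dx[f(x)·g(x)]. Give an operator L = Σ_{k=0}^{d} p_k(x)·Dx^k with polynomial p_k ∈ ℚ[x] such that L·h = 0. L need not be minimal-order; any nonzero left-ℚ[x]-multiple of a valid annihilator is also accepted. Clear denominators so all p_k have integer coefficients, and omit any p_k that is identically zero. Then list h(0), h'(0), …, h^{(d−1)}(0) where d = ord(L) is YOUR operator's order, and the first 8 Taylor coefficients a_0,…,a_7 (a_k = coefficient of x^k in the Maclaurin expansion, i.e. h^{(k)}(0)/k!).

f: a_k = 1, 2, -2, 4, -10, 28, -84, 264, …
g: a_k = 1, 0, -8, 0, 32/3, 0, -256/45, 0, …
L₀ := L_f ⊗_s L_g (sym. prod.), ord ≤ 2.
h=h₀': d/dx-closure on L₀ ⇒ L.
L = (212 + 2304·x + 8704·x^2 + 16384·x^3 + 16384·x^4) + (-4 - 144·x - 768·x^2 - 1024·x^3)·Dx + (7 + 88·x + 432·x^2 + 1024·x^3 + 1024·x^4)·Dx^2  (order 2).
h: a_k = 2, -20, -36, 200/3, 260/3, -2792/15, 22456/45, -704752/315, …
ICs: h(0) = 2, h′(0) = -20.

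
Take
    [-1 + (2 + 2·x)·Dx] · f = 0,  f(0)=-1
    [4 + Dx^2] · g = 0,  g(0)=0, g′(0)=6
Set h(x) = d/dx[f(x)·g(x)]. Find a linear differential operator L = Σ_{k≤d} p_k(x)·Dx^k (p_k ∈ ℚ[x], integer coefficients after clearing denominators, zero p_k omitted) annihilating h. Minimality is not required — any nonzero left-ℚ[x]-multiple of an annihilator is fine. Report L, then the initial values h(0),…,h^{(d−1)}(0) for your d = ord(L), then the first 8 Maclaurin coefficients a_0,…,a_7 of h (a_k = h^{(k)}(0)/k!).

f: a_k = -1, -1/2, 1/8, -1/16, 5/128, -7/256, 21/1024, -33/2048, …
g: a_k = 0, 6, 0, -4, 0, 4/5, 0, -8/105, …
f·g: L₀ = L_f ⊗_s L_g, ord ≤ 1·2.
Derive L from L₀ (diff closure).
L = (413 + 1344·x + 1696·x^2 + 1024·x^3 + 256·x^4) + (-52 - 180·x - 192·x^2 - 64·x^3)·Dx + (76 + 280·x + 396·x^2 + 256·x^3 + 64·x^4)·Dx^2  (order 2).
h: a_k = -6, -6, 57/4, 13/2, -341/64, -603/320, 7687/7680, 17/2688, …
ICs: h(0) = -6, h′(0) = -6.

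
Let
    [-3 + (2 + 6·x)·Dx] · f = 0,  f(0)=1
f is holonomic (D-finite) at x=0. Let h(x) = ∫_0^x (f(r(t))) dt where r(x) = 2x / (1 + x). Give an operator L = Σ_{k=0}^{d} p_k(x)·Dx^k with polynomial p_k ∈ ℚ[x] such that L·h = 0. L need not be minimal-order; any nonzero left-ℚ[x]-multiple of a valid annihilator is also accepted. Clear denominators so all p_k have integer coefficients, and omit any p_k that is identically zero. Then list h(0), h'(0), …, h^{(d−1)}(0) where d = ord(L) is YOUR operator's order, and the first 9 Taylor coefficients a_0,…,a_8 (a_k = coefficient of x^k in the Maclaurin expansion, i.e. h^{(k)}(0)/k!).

L = -3·Dx + (1 + 8·x + 7·x^2)·Dx^2  (order 2).
h: a_k = 0, 1, 3/2, -5/2, 51/8, -861/40, 1379/16, -6141/16, 234975/128, …
ICs: h(0) = 0, h′(0) = 1.

f: a_k = 1, 3/2, -9/8, 27/16, -405/128, 1701/256, -15309/1024, 72171/2048, -2814669/32768, …
L₀ from L_f via x↦r, Dx↦r'^{-1}Dx.
∫: right-multiply L₀ by Dx.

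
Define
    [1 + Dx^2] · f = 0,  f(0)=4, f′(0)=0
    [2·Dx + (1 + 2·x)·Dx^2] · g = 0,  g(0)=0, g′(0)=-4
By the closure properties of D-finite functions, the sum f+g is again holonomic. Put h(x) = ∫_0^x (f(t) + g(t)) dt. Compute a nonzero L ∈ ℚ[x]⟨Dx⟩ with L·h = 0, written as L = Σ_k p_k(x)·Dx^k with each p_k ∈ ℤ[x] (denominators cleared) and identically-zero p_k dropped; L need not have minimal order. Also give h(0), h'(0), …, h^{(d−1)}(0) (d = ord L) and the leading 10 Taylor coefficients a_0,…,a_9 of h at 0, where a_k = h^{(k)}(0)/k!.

L = (50 + 8·x + 8·x^2)·Dx^2 + (9 + 22·x + 12·x^2 + 8·x^3)·Dx^3 + (50 + 8·x + 8·x^2)·Dx^4 + (9 + 22·x + 12·x^2 + 8·x^3)·Dx^5  (order 5).
h: a_k = 0, 4, -2, 2/3, -4/3, 49/30, -32/15, 3839/1260, -32/7, 645121/90720, …
ICs: h(0) = 0, h′(0) = 4, h′′(0) = -4, h′′′(0) = 4, h′′′′(0) = -32.

f: a_k = 4, 0, -2, 0, 1/6, 0, -1/180, 0, 1/10080, 0, …
g: a_k = 0, -4, 4, -16/3, 8, -64/5, 64/3, -256/7, 64, -1024/9, …
Sum ⇒ L₀ = lclm(L_f,L_g) in ℚ(x)⟨Dx⟩.
Integrate: L := L₀·Dx.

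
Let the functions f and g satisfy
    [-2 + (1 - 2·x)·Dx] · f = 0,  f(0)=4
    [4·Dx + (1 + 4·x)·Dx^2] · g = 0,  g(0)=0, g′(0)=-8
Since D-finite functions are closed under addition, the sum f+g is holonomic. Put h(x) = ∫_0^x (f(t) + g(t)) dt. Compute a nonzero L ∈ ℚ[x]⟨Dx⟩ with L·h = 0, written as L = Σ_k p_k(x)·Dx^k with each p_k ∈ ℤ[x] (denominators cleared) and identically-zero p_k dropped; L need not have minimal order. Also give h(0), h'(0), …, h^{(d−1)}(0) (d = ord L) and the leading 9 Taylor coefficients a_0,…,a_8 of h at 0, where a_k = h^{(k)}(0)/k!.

f: a_k = 4, 8, 16, 32, 64, 128, 256, 512, 1024, …
g: a_k = 0, -8, 16, -128/3, 128, -2048/5, 4096/3, -32768/7, 16384, …
Weyl lclm of L_f,L_g ⇒ L₀ (ord ≤ 3).
h=∫₀ˣh₀: take L = L₀·Dx.
L = (28 + 16·x)·Dx^2 + (-1 + 40·x + 32·x^2)·Dx^3 + (-1 - 3·x + 6·x^2 + 8·x^3)·Dx^4  (order 4).
h: a_k = 0, 4, 0, 32/3, -8/3, 192/5, -704/15, 4864/21, -3648/7, …
ICs: h(0) = 0, h′(0) = 4, h′′(0) = 0, h′′′(0) = 64.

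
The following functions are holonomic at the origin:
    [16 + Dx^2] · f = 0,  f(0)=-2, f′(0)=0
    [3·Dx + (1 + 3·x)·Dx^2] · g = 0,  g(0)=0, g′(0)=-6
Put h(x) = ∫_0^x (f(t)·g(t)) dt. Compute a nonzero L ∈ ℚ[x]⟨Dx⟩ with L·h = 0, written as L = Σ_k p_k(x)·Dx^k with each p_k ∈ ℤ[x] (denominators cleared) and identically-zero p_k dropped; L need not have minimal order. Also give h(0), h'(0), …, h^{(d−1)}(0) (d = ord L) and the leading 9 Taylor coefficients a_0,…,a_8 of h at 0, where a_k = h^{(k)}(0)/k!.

f: a_k = -2, 0, 16, 0, -64/3, 0, 512/45, 0, -1024/315, …
g: a_k = 0, -6, 9, -18, 81/2, -486/5, 243, -4374/7, 6561/4, …
Product ⇒ symmetric product L₀, ord ≤ 4.
Integrate: L := L₀·Dx.
L = (2272 + 127488·x + 781056·x^2 + 1769472·x^3 + 1327104·x^4)·Dx + (4416 + 50112·x + 165888·x^2 + 165888·x^3)·Dx^2 + (1022 + 19392·x + 102816·x^2 + 221184·x^3 + 165888·x^4)·Dx^3 + (276 + 3132·x + 10368·x^2 + 10368·x^3)·Dx^4 + (55 + 714·x + 3375·x^2 + 6912·x^3 + 5184·x^4)·Dx^5  (order 5).
h: a_k = 0, 0, 6, -6, -15, 63/5, 86/15, -30/7, 269/210, …
ICs: h(0) = 0, h′(0) = 0, h′′(0) = 12, h′′′(0) = -36, h′′′′(0) = -360.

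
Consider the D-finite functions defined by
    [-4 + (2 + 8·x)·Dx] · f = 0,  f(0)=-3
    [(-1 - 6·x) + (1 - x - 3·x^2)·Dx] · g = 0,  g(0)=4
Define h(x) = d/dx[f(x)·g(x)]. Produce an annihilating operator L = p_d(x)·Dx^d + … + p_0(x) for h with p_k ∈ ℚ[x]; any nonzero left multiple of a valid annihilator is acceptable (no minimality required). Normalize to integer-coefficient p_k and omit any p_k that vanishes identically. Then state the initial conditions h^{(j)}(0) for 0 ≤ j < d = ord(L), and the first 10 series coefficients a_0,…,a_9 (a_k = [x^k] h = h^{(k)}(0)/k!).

L = (8 + 126·x + 390·x^2 + 480·x^3 + 540·x^4) + (-3 - 17·x - 21·x^2 + 38·x^3 + 222·x^4 + 216·x^5)·Dx  (order 1).
h: a_k = -36, -96, -612, -912, -5880, -5112, -52836, 1536, -510948, 604920, …
ICs: h(0) = -36.

f: a_k = -3, -6, 6, -12, 30, -84, 252, -792, 2574, -8580, …
g: a_k = 4, 4, 16, 28, 76, 160, 388, 868, 2032, 4636, …
L₀ := L_f ⊗_s L_g (sym. prod.), ord ≤ 1.
Differentiate: ansatz ord ≤ ord L₀ ⇒ L.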